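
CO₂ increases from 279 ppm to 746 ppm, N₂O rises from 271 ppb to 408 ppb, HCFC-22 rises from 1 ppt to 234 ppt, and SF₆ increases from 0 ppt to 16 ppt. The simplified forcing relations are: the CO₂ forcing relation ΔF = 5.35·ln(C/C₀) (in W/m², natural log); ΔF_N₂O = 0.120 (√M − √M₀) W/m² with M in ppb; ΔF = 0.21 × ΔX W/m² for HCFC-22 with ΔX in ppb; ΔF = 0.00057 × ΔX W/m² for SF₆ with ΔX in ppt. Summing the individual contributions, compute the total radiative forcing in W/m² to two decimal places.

CO₂: 5.35 × ln(746/279) = 5.35 × ln(2.67384) = 5.35 × 0.98352 = 5.2618 W/m².
N₂O: 0.120 × (√408 − √271) = 0.120 × (20.1990 − 16.4621) = 0.120 × 3.7369 = 0.4484 W/m².
HCFC-22: Δ = 234 − 1 = 233 ppt = 0.233 ppb; ΔF = 0.21 × 0.233 = 0.0489 W/m².
SF₆: ΔF = 0.00057 × (16 − 0) = 0.00057 × 16 = 0.0091 W/m².
Total ΔF = 5.2618 + 0.4484 + 0.0489 + 0.0091 = 5.7682 W/m².

ΔF = 5.77 W/m²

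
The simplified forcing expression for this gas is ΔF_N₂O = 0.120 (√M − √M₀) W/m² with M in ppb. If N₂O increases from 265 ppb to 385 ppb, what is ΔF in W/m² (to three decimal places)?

N₂O: 0.120 × (√385 − √265) = 0.120 × (19.6214 − 16.2788) = 0.120 × 3.3426 = 0.4011 W/m².

ΔF = 0.401 W/m²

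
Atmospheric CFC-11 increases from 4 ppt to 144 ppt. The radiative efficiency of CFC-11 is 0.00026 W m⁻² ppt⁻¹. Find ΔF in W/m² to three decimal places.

ΔF = 0.036 W/m²

CFC-11: ΔF = 0.00026 × (144 − 4) = 0.00026 × 140 = 0.0364 W/m².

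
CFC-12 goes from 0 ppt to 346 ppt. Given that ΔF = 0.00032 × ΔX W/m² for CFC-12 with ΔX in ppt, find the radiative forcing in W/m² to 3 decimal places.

ΔF = 0.111 W/m²

CFC-12: ΔF = 0.00032 × (346 − 0) = 0.00032 × 346 = 0.1107 W/m².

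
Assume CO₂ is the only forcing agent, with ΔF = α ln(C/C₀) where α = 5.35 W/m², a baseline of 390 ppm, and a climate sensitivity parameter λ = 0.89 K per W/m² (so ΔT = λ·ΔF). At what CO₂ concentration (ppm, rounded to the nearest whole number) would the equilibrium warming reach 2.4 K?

Required forcing: ΔF = ΔT/λ = 2.4/0.89 = 2.6966 W/m².
Then ln(C/390) = ΔF/5.35 = 2.6966/5.35 = 0.50404.
So C = 390 × e^0.50404 = 390 × 1.65540 = 645.61 ppm.

C ≈ 646 ppm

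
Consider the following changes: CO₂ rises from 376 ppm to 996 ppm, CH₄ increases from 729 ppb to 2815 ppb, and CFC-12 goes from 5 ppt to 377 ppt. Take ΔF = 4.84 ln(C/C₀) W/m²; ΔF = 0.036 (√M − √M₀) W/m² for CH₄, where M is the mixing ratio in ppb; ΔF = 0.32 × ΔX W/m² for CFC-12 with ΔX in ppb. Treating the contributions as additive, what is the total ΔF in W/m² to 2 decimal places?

CO₂: 4.84 × ln(996/376) = 4.84 × ln(2.64894) = 4.84 × 0.97416 = 4.7149 W/m².
CH₄: 0.036 × (√2815 − √729) = 0.036 × (53.0566 − 27.0000) = 0.036 × 26.0566 = 0.9380 W/m².
CFC-12: Δ = 377 − 5 = 372 ppt = 0.372 ppb; ΔF = 0.32 × 0.372 = 0.1190 W/m².
Total ΔF = 4.7149 + 0.9380 + 0.1190 = 5.7719 W/m².

ΔF = 5.77 W/m²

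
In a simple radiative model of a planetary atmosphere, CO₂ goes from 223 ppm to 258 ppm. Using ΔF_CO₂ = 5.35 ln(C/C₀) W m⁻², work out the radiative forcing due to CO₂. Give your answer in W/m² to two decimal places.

CO₂: 5.35 × ln(258/223) = 5.35 × ln(1.15695) = 5.35 × 0.14579 = 0.7800 W/m².

ΔF = 0.78 W/m²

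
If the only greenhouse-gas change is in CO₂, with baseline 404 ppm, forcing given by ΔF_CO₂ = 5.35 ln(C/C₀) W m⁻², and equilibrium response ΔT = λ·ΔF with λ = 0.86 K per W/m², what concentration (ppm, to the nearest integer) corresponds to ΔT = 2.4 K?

C ≈ 681 ppm

Required forcing: ΔF = ΔT/λ = 2.4/0.86 = 2.7907 W/m².
Then ln(C/404) = ΔF/5.35 = 2.7907/5.35 = 0.52163.
So C = 404 × e^0.52163 = 404 × 1.68477 = 680.65 ppm.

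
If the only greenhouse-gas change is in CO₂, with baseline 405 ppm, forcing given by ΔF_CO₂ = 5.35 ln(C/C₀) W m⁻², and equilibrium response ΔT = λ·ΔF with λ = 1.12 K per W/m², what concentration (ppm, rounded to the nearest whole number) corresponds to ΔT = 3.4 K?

C ≈ 714 ppm

Required forcing: ΔF = ΔT/λ = 3.4/1.12 = 3.0357 W/m².
Then ln(C/405) = ΔF/5.35 = 3.0357/5.35 = 0.56742.
So C = 405 × e^0.56742 = 405 × 1.76371 = 714.30 ppm.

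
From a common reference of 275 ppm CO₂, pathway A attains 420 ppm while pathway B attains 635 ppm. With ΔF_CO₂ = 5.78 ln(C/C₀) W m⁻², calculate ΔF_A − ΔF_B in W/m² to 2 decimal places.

ΔF_A − ΔF_B = -2.39 W/m²

ΔF_A = 5.78 ln(420/275) = 5.78 × 0.42348 = 2.4477 W/m².
ΔF_B = 5.78 ln(635/275) = 5.78 × 0.83685 = 4.8370 W/m².
Difference: 2.4477 − 4.8370 = -2.3893 W/m².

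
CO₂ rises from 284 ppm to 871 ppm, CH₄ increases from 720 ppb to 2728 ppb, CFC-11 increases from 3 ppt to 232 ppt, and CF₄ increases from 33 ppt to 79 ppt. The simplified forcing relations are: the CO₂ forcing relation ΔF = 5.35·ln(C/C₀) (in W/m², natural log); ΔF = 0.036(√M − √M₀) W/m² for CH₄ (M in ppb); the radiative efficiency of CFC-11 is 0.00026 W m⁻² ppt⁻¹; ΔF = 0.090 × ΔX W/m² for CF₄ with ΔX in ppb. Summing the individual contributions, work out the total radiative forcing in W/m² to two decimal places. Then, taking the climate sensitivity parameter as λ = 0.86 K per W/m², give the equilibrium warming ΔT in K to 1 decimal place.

ΔF = 6.97 W/m²; ΔT = 6.0 K

CO₂: 5.35 × ln(871/284) = 5.35 × ln(3.06690) = 5.35 × 1.12067 = 5.9956 W/m².
CH₄: 0.036 × (√2728 − √720) = 0.036 × (52.2303 − 26.8328) = 0.036 × 25.3975 = 0.9143 W/m².
CFC-11: ΔF = 0.00026 × (232 − 3) = 0.00026 × 229 = 0.0595 W/m².
CF₄: Δ = 79 − 33 = 46 ppt = 0.046 ppb; ΔF = 0.090 × 0.046 = 0.0041 W/m².
Total ΔF = 5.9956 + 0.9143 + 0.0595 + 0.0041 = 6.9735 W/m².
ΔT = λ ΔF = 0.86 × 6.97 = 5.9942 K.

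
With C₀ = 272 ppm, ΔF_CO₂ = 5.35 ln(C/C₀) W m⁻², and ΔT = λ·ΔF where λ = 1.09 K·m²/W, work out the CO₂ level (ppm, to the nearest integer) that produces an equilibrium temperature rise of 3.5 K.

Required forcing: ΔF = ΔT/λ = 3.5/1.09 = 3.2110 W/m².
Then ln(C/272) = ΔF/5.35 = 3.2110/5.35 = 0.60019.
So C = 272 × e^0.60019 = 272 × 1.82247 = 495.71 ppm.

C ≈ 496 ppm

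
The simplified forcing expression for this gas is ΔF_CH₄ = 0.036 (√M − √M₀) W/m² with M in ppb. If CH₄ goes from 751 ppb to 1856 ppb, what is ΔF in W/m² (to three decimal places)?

CH₄: 0.036 × (√1856 − √751) = 0.036 × (43.0813 − 27.4044) = 0.036 × 15.6769 = 0.5644 W/m².

ΔF = 0.564 W/m²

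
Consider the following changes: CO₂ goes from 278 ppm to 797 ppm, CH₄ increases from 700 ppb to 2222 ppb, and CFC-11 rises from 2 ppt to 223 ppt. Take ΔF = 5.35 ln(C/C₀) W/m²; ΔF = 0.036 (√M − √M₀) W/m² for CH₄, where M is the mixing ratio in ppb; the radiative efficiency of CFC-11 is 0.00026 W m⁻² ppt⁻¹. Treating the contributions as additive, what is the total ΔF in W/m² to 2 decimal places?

ΔF = 6.44 W/m²

CO₂: 5.35 × ln(797/278) = 5.35 × ln(2.86691) = 5.35 × 1.05323 = 5.6348 W/m².
CH₄: 0.036 × (√2222 − √700) = 0.036 × (47.1381 − 26.4575) = 0.036 × 20.6806 = 0.7445 W/m².
CFC-11: ΔF = 0.00026 × (223 − 2) = 0.00026 × 221 = 0.0575 W/m².
Total ΔF = 5.6348 + 0.7445 + 0.0575 = 6.4368 W/m².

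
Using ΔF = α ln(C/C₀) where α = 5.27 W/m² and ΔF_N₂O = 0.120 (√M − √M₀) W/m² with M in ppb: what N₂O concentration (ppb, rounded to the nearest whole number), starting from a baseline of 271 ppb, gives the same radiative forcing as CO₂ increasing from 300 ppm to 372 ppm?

M ≈ 671 ppb

CO₂ forcing: 5.27 × ln(372/300) = 5.27 × 0.215111 = 1.13363 W/m².
Set 0.120(√M − √271) = 1.13363: √M = 1.13363/0.120 + √271 = 9.4469 + 16.4621 = 25.9090.
M = (25.9090)² = 671.28 ppb.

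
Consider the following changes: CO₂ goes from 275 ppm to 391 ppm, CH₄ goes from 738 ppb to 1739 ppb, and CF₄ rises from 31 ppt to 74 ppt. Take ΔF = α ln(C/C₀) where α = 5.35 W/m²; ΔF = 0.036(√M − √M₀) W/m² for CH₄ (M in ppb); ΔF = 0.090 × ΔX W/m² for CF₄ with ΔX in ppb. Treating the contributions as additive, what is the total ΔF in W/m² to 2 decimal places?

ΔF = 2.41 W/m²

CO₂: 5.35 × ln(391/275) = 5.35 × ln(1.42182) = 5.35 × 0.35194 = 1.8829 W/m².
CH₄: 0.036 × (√1739 − √738) = 0.036 × (41.7013 − 27.1662) = 0.036 × 14.5351 = 0.5233 W/m².
CF₄: Δ = 74 − 31 = 43 ppt = 0.043 ppb; ΔF = 0.090 × 0.043 = 0.0039 W/m².
Total ΔF = 1.8829 + 0.5233 + 0.0039 = 2.4101 W/m².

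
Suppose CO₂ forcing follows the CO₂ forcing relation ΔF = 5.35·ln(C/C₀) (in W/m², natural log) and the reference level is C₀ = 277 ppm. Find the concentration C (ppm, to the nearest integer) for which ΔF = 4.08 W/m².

C ≈ 594 ppm

Set 5.35 ln(C/277) = 4.08, so ln(C/277) = 4.08/5.35 = 0.76262.
Then C/277 = e^0.76262 = 2.14389, giving C = 277 × 2.14389 = 593.86 ppm.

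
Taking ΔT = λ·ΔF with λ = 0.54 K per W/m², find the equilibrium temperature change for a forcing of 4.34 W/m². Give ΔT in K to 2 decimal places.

ΔT = 2.34 K

ΔT = λ ΔF = 0.54 × 4.34 = 2.3436 K.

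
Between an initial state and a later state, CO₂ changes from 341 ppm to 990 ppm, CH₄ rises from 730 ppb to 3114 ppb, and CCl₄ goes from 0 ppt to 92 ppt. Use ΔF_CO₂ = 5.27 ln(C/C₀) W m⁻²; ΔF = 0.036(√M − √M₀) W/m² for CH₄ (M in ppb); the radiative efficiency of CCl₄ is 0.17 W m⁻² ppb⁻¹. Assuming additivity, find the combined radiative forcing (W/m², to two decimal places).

ΔF = 6.67 W/m²

CO₂: 5.27 × ln(990/341) = 5.27 × ln(2.90323) = 5.27 × 1.06582 = 5.6169 W/m².
CH₄: 0.036 × (√3114 − √730) = 0.036 × (55.8032 − 27.0185) = 0.036 × 28.7847 = 1.0362 W/m².
CCl₄: Δ = 92 − 0 = 92 ppt = 0.092 ppb; ΔF = 0.17 × 0.092 = 0.0156 W/m².
Total ΔF = 5.6169 + 1.0362 + 0.0156 = 6.6687 W/m².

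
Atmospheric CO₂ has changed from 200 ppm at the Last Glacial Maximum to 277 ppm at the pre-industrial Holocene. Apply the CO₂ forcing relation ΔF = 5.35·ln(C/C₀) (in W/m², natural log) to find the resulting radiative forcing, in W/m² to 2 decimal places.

CO₂: 5.35 × ln(277/200) = 5.35 × ln(1.38500) = 5.35 × 0.32570 = 1.7425 W/m².

ΔF = 1.74 W/m²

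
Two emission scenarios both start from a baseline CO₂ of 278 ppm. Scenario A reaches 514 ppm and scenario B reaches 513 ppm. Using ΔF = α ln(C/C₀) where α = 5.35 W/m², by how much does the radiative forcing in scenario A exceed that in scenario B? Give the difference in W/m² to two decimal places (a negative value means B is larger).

ΔF_A = 5.35 ln(514/278) = 5.35 × 0.61460 = 3.2881 W/m².
ΔF_B = 5.35 ln(513/278) = 5.35 × 0.61265 = 3.2777 W/m².
Difference: 3.2881 − 3.2777 = 0.0104 W/m².

ΔF_A − ΔF_B = 0.01 W/m²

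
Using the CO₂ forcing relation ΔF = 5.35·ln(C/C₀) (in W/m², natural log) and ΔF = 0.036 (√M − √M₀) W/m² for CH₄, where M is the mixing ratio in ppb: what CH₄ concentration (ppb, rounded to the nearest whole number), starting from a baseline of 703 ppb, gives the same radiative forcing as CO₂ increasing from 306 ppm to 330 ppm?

M ≈ 1424 ppb

CO₂ forcing: 5.35 × ln(330/306) = 5.35 × 0.075508 = 0.40397 W/m².
Set 0.036(√M − √703) = 0.40397: √M = 0.40397/0.036 + √703 = 11.2214 + 26.5141 = 37.7355.
M = (37.7355)² = 1423.97 ppb.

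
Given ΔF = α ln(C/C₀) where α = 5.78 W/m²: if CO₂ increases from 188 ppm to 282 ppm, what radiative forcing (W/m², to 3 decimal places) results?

CO₂ absorption bands are partially saturated, so forcing scales with the logarithm of the concentration ratio.
CO₂: 5.78 × ln(282/188) = 5.78 × ln(1.50000) = 5.78 × 0.40547 = 2.3436 W/m².

ΔF = 2.344 W/m²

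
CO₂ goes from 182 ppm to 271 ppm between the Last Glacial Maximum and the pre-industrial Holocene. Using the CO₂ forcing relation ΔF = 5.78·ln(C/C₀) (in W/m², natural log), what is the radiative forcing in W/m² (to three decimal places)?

CO₂: 5.78 × ln(271/182) = 5.78 × ln(1.48901) = 5.78 × 0.39811 = 2.3011 W/m².

ΔF = 2.301 W/m²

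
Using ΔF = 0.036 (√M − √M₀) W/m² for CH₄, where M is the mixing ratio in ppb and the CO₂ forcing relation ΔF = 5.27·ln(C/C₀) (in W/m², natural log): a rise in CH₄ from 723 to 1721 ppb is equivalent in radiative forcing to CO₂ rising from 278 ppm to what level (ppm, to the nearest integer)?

C ≈ 307 ppm

CH₄ forcing: 0.036 × (√1721 − √723) = 0.036 × (41.4849 − 26.8887) = 0.036 × 14.5962 = 0.52546 W/m².
Set 5.27 ln(C/278) = 0.52546: ln(C/278) = 0.52546/5.27 = 0.09971, so C = 278 × e^0.09971 = 278 × 1.10485 = 307.15 ppm.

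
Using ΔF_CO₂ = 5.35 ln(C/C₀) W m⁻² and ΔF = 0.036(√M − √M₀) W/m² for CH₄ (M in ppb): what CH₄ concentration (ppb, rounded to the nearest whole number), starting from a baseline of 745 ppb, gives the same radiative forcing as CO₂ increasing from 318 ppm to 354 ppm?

M ≈ 1869 ppb

CO₂ forcing: 5.35 × ln(354/318) = 5.35 × 0.107246 = 0.57377 W/m².
Set 0.036(√M − √745) = 0.57377: √M = 0.57377/0.036 + √745 = 15.9381 + 27.2947 = 43.2328.
M = (43.2328)² = 1869.07 ppb.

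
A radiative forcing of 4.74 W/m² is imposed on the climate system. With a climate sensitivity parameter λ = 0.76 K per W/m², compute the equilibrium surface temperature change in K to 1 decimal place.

ΔT = λ ΔF = 0.76 × 4.74 = 3.6024 K.

ΔT = 3.6 K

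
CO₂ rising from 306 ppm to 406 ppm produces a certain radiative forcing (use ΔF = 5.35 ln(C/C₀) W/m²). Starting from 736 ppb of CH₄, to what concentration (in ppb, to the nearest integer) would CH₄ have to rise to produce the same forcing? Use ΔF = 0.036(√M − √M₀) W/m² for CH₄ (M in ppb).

M ≈ 4782 ppb

CO₂ forcing: 5.35 × ln(406/306) = 5.35 × 0.282768 = 1.51281 W/m².
Set 0.036(√M − √736) = 1.51281: √M = 1.51281/0.036 + √736 = 42.0225 + 27.1293 = 69.1518.
M = (69.1518)² = 4781.97 ppb.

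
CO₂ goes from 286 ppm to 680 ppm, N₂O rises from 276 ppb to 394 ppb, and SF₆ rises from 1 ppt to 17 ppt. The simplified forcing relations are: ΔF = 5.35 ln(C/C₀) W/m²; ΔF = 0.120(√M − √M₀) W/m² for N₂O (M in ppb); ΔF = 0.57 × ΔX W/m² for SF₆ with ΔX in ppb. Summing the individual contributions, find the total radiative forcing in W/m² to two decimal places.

CO₂: 5.35 × ln(680/286) = 5.35 × ln(2.37762) = 5.35 × 0.86610 = 4.6336 W/m².
N₂O: 0.120 × (√394 − √276) = 0.120 × (19.8494 − 16.6132) = 0.120 × 3.2362 = 0.3883 W/m².
SF₆: Δ = 17 − 1 = 16 ppt = 0.016 ppb; ΔF = 0.57 × 0.016 = 0.0091 W/m².
Total ΔF = 4.6336 + 0.3883 + 0.0091 = 5.0310 W/m².

ΔF = 5.03 W/m²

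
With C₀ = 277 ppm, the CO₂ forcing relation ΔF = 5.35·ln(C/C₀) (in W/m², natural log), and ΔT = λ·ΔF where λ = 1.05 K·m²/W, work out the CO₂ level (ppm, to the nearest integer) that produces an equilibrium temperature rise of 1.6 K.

Required forcing: ΔF = ΔT/λ = 1.6/1.05 = 1.5238 W/m².
Then ln(C/277) = ΔF/5.35 = 1.5238/5.35 = 0.28482.
So C = 277 × e^0.28482 = 277 × 1.32952 = 368.28 ppm.

C ≈ 368 ppm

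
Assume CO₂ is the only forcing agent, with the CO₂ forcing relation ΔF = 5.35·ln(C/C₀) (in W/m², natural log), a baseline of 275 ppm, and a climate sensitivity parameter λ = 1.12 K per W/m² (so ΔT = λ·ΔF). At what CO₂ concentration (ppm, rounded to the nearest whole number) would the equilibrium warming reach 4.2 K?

Required forcing: ΔF = ΔT/λ = 4.2/1.12 = 3.7500 W/m².
Then ln(C/275) = ΔF/5.35 = 3.7500/5.35 = 0.70093.
So C = 275 × e^0.70093 = 275 × 2.01563 = 554.30 ppm.

C ≈ 554 ppm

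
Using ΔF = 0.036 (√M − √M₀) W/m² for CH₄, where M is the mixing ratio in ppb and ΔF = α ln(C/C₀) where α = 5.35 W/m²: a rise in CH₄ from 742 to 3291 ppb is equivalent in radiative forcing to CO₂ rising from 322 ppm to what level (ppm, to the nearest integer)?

CH₄ forcing: 0.036 × (√3291 − √742) = 0.036 × (57.3672 − 27.2397) = 0.036 × 30.1275 = 1.08459 W/m².
Set 5.35 ln(C/322) = 1.08459: ln(C/322) = 1.08459/5.35 = 0.20273, so C = 322 × e^0.20273 = 322 × 1.22474 = 394.37 ppm.

C ≈ 394 ppm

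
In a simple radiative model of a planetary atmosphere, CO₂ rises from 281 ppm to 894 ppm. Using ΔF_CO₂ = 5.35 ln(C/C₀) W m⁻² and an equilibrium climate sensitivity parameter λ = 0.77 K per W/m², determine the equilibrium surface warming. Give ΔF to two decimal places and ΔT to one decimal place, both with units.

ΔF = 6.19 W/m²; ΔT = 4.8 K

CO₂: 5.35 × ln(894/281) = 5.35 × ln(3.18149) = 5.35 × 1.15735 = 6.1918 W/m².
ΔT = λ ΔF = 0.77 × 6.19 = 4.7663 K.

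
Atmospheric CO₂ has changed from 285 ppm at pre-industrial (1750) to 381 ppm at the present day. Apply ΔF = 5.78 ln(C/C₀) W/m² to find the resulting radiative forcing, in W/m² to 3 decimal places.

CO₂ absorption bands are partially saturated, so forcing scales with the logarithm of the concentration ratio.
CO₂: 5.78 × ln(381/285) = 5.78 × ln(1.33684) = 5.78 × 0.29031 = 1.6780 W/m².

ΔF = 1.678 W/m²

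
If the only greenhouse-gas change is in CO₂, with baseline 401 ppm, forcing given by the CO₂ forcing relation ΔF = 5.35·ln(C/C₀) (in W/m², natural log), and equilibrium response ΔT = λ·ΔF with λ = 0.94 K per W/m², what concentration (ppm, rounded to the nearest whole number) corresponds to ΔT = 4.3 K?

Required forcing: ΔF = ΔT/λ = 4.3/0.94 = 4.5745 W/m².
Then ln(C/401) = ΔF/5.35 = 4.5745/5.35 = 0.85505.
So C = 401 × e^0.85505 = 401 × 2.35149 = 942.95 ppm.

C ≈ 943 ppm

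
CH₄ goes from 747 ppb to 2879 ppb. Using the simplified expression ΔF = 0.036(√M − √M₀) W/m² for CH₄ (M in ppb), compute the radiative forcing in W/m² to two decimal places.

CH₄: 0.036 × (√2879 − √747) = 0.036 × (53.6563 − 27.3313) = 0.036 × 26.3250 = 0.9477 W/m².

ΔF = 0.95 W/m²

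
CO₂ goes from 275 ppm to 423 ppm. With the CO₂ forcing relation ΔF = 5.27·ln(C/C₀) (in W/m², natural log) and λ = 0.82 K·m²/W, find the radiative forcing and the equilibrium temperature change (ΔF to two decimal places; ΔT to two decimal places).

CO₂: 5.27 × ln(423/275) = 5.27 × ln(1.53818) = 5.27 × 0.43060 = 2.2693 W/m².
ΔT = λ ΔF = 0.82 × 2.27 = 1.8614 K.

ΔF = 2.27 W/m²; ΔT = 1.86 K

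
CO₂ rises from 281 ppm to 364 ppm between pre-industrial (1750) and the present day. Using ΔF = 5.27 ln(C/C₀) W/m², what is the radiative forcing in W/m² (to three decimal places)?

CO₂: 5.27 × ln(364/281) = 5.27 × ln(1.29537) = 5.27 × 0.25880 = 1.3639 W/m².

ΔF = 1.364 W/m²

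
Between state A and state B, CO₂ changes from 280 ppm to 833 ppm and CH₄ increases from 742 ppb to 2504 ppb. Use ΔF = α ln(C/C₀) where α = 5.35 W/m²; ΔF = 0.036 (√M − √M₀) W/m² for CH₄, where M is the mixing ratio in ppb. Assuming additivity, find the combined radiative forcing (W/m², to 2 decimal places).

CO₂: 5.35 × ln(833/280) = 5.35 × ln(2.97500) = 5.35 × 1.09024 = 5.8328 W/m².
CH₄: 0.036 × (√2504 − √742) = 0.036 × (50.0400 − 27.2397) = 0.036 × 22.8003 = 0.8208 W/m².
Total ΔF = 5.8328 + 0.8208 = 6.6536 W/m².

ΔF = 6.65 W/m²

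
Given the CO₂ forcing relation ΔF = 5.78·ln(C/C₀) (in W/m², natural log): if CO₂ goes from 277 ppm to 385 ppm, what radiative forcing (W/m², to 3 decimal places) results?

CO₂: 5.78 × ln(385/277) = 5.78 × ln(1.38989) = 5.78 × 0.32922 = 1.9029 W/m².

ΔF = 1.903 W/m²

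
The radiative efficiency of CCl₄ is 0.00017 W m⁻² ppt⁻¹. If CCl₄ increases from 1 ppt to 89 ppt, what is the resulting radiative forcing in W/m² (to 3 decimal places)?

CCl₄: ΔF = 0.00017 × (89 − 1) = 0.00017 × 88 = 0.0150 W/m².

ΔF = 0.015 W/m²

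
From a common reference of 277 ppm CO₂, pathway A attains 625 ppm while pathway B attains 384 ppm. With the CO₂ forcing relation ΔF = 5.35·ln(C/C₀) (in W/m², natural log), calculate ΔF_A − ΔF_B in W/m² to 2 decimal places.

ΔF_A = 5.35 ln(625/277) = 5.35 × 0.81373 = 4.3535 W/m².
ΔF_B = 5.35 ln(384/277) = 5.35 × 0.32663 = 1.7475 W/m².
Difference: 4.3535 − 1.7475 = 2.6060 W/m².

ΔF_A − ΔF_B = 2.61 W/m²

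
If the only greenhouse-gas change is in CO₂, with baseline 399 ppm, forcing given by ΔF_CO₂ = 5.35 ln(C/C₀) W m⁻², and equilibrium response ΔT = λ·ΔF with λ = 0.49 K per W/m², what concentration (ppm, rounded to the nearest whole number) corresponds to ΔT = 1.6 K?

C ≈ 735 ppm

Required forcing: ΔF = ΔT/λ = 1.6/0.49 = 3.2653 W/m².
Then ln(C/399) = ΔF/5.35 = 3.2653/5.35 = 0.61034.
So C = 399 × e^0.61034 = 399 × 1.84106 = 734.58 ppm.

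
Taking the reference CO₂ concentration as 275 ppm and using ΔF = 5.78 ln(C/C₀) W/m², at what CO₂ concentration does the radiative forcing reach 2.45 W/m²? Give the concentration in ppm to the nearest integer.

C ≈ 420 ppm

Set 5.78 ln(C/275) = 2.45, so ln(C/275) = 2.45/5.78 = 0.42388.
Then C/275 = e^0.42388 = 1.52788, giving C = 275 × 1.52788 = 420.17 ppm.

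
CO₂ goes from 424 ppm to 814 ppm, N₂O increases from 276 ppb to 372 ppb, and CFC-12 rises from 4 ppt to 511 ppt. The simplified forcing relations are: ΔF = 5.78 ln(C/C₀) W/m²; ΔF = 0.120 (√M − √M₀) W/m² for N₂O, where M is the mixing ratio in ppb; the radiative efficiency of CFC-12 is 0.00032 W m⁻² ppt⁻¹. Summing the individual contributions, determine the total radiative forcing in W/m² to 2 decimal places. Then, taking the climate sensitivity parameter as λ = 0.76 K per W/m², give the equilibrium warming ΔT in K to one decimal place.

CO₂: 5.78 × ln(814/424) = 5.78 × ln(1.91981) = 5.78 × 0.65223 = 3.7699 W/m².
N₂O: 0.120 × (√372 − √276) = 0.120 × (19.2873 − 16.6132) = 0.120 × 2.6741 = 0.3209 W/m².
CFC-12: ΔF = 0.00032 × (511 − 4) = 0.00032 × 507 = 0.1622 W/m².
Total ΔF = 3.7699 + 0.3209 + 0.1622 = 4.2530 W/m².
ΔT = λ ΔF = 0.76 × 4.25 = 3.2300 K.

ΔF = 4.25 W/m²; ΔT = 3.2 K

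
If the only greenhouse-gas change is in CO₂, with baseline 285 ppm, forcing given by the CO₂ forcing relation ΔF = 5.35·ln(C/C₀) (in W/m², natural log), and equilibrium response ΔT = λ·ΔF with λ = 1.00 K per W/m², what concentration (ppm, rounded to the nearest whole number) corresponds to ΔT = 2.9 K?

C ≈ 490 ppm

Required forcing: ΔF = ΔT/λ = 2.9/1.00 = 2.9000 W/m².
Then ln(C/285) = ΔF/5.35 = 2.9000/5.35 = 0.54206.
So C = 285 × e^0.54206 = 285 × 1.71955 = 490.07 ppm.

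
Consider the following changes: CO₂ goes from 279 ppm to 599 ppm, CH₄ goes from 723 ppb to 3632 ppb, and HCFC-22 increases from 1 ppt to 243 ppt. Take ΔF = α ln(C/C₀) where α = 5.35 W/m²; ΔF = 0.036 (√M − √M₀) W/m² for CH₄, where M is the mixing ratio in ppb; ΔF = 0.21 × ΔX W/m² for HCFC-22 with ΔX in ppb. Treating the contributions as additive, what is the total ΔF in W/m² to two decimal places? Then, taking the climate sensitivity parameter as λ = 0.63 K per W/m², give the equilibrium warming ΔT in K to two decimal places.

ΔF = 5.34 W/m²; ΔT = 3.36 K

CO₂: 5.35 × ln(599/279) = 5.35 × ln(2.14695) = 5.35 × 0.76405 = 4.0877 W/m².
CH₄: 0.036 × (√3632 − √723) = 0.036 × (60.2661 − 26.8887) = 0.036 × 33.3774 = 1.2016 W/m².
HCFC-22: Δ = 243 − 1 = 242 ppt = 0.242 ppb; ΔF = 0.21 × 0.242 = 0.0508 W/m².
Total ΔF = 4.0877 + 1.2016 + 0.0508 = 5.3401 W/m².
ΔT = λ ΔF = 0.63 × 5.34 = 3.3642 K.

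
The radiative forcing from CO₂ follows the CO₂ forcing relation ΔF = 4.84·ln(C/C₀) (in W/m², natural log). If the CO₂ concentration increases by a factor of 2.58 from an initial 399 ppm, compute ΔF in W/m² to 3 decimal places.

ΔF = 4.587 W/m²

Because the forcing depends only on the ratio C/C₀, the initial concentration does not enter.
ΔF = 4.84 × ln(2.58) = 4.84 × 0.94779 = 4.5873 W/m².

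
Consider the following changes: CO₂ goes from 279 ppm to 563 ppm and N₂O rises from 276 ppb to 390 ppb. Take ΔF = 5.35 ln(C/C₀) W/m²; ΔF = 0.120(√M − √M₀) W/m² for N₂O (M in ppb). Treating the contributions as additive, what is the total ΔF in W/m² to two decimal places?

ΔF = 4.13 W/m²

CO₂: 5.35 × ln(563/279) = 5.35 × ln(2.01792) = 5.35 × 0.70207 = 3.7561 W/m².
N₂O: 0.120 × (√390 − √276) = 0.120 × (19.7484 − 16.6132) = 0.120 × 3.1352 = 0.3762 W/m².
Total ΔF = 3.7561 + 0.3762 = 4.1323 W/m².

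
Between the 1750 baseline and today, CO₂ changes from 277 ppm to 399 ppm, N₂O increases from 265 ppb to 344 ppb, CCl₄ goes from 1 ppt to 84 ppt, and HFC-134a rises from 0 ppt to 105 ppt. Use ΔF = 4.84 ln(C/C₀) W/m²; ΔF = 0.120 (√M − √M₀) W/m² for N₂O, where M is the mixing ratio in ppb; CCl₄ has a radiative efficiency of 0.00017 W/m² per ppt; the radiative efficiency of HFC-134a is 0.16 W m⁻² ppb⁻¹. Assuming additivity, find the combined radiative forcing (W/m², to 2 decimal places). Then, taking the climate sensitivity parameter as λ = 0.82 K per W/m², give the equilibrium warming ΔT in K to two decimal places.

CO₂: 4.84 × ln(399/277) = 4.84 × ln(1.44043) = 4.84 × 0.36494 = 1.7663 W/m².
N₂O: 0.120 × (√344 − √265) = 0.120 × (18.5472 − 16.2788) = 0.120 × 2.2684 = 0.2722 W/m².
CCl₄: ΔF = 0.00017 × (84 − 1) = 0.00017 × 83 = 0.0141 W/m².
HFC-134a: Δ = 105 − 0 = 105 ppt = 0.105 ppb; ΔF = 0.16 × 0.105 = 0.0168 W/m².
Total ΔF = 1.7663 + 0.2722 + 0.0141 + 0.0168 = 2.0694 W/m².
ΔT = λ ΔF = 0.82 × 2.07 = 1.6974 K.

ΔF = 2.07 W/m²; ΔT = 1.70 K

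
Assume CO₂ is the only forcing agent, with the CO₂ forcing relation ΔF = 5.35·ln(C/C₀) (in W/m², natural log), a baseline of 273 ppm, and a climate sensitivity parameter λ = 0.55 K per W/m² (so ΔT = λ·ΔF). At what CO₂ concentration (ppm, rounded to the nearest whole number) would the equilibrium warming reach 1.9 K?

Required forcing: ΔF = ΔT/λ = 1.9/0.55 = 3.4545 W/m².
Then ln(C/273) = ΔF/5.35 = 3.4545/5.35 = 0.64570.
So C = 273 × e^0.64570 = 273 × 1.90732 = 520.70 ppm.

C ≈ 521 ppm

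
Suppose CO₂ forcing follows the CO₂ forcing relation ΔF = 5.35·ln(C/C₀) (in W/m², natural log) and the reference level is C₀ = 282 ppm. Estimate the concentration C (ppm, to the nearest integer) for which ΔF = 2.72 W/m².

Set 5.35 ln(C/282) = 2.72, so ln(C/282) = 2.72/5.35 = 0.50841.
Then C/282 = e^0.50841 = 1.66265, giving C = 282 × 1.66265 = 468.87 ppm.

C ≈ 469 ppm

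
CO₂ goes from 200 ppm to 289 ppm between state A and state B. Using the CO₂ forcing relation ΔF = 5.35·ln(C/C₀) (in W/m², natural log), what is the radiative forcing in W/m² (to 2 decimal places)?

ΔF = 1.97 W/m²

CO₂ absorption bands are partially saturated, so forcing scales with the logarithm of the concentration ratio.
CO₂: 5.35 × ln(289/200) = 5.35 × ln(1.44500) = 5.35 × 0.36811 = 1.9694 W/m².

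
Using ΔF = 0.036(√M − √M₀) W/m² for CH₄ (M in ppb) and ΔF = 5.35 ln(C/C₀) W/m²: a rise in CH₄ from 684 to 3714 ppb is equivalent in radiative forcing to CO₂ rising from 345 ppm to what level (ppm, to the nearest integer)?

C ≈ 436 ppm

CH₄ forcing: 0.036 × (√3714 − √684) = 0.036 × (60.9426 − 26.1534) = 0.036 × 34.7892 = 1.25241 W/m².
Set 5.35 ln(C/345) = 1.25241: ln(C/345) = 1.25241/5.35 = 0.23410, so C = 345 × e^0.23410 = 345 × 1.26377 = 436.00 ppm.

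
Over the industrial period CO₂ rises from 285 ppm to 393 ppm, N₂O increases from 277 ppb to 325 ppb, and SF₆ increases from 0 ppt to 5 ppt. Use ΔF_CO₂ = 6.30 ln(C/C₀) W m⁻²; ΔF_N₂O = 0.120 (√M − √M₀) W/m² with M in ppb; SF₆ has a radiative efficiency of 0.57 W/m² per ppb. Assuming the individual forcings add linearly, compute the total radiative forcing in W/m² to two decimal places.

CO₂: 6.30 × ln(393/285) = 6.30 × ln(1.37895) = 6.30 × 0.32132 = 2.0243 W/m².
N₂O: 0.120 × (√325 − √277) = 0.120 × (18.0278 − 16.6433) = 0.120 × 1.3845 = 0.1661 W/m².
SF₆: Δ = 5 − 0 = 5 ppt = 0.005 ppb; ΔF = 0.57 × 0.005 = 0.0029 W/m².
Total ΔF = 2.0243 + 0.1661 + 0.0029 = 2.1933 W/m².

ΔF = 2.19 W/m²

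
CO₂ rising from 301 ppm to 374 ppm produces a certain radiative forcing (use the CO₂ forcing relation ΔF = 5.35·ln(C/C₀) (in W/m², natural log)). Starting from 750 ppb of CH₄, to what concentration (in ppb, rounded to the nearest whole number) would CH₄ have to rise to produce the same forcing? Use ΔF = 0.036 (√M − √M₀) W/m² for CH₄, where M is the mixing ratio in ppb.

M ≈ 3559 ppb

CO₂ forcing: 5.35 × ln(374/301) = 5.35 × 0.217146 = 1.16173 W/m².
Set 0.036(√M − √750) = 1.16173: √M = 1.16173/0.036 + √750 = 32.2703 + 27.3861 = 59.6564.
M = (59.6564)² = 3558.89 ppb.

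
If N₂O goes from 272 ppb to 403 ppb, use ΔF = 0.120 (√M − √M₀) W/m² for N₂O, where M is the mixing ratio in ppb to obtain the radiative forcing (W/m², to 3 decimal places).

ΔF = 0.430 W/m²

N₂O: 0.120 × (√403 − √272) = 0.120 × (20.0749 − 16.4924) = 0.120 × 3.5825 = 0.4299 W/m².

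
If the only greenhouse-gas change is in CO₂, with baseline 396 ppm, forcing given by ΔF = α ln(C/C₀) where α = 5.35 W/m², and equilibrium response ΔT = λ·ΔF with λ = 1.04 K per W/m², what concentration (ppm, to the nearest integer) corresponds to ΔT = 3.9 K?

Required forcing: ΔF = ΔT/λ = 3.9/1.04 = 3.7500 W/m².
Then ln(C/396) = ΔF/5.35 = 3.7500/5.35 = 0.70093.
So C = 396 × e^0.70093 = 396 × 2.01563 = 798.19 ppm.

C ≈ 798 ppm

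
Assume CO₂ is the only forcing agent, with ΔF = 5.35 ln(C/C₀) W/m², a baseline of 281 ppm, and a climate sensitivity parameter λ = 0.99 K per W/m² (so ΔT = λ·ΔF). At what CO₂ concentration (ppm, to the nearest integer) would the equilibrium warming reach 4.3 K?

C ≈ 633 ppm

Required forcing: ΔF = ΔT/λ = 4.3/0.99 = 4.3434 W/m².
Then ln(C/281) = ΔF/5.35 = 4.3434/5.35 = 0.81185.
So C = 281 × e^0.81185 = 281 × 2.25207 = 632.83 ppm.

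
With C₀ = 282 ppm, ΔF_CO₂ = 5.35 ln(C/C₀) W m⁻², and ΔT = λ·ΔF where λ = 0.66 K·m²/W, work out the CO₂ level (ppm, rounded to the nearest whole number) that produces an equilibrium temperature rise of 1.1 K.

C ≈ 385 ppm

Required forcing: ΔF = ΔT/λ = 1.1/0.66 = 1.6667 W/m².
Then ln(C/282) = ΔF/5.35 = 1.6667/5.35 = 0.31153.
So C = 282 × e^0.31153 = 282 × 1.36551 = 385.07 ppm.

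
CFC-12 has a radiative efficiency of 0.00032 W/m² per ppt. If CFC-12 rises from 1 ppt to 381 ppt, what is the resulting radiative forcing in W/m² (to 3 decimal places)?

ΔF = 0.122 W/m²

CFC-12: ΔF = 0.00032 × (381 − 1) = 0.00032 × 380 = 0.1216 W/m².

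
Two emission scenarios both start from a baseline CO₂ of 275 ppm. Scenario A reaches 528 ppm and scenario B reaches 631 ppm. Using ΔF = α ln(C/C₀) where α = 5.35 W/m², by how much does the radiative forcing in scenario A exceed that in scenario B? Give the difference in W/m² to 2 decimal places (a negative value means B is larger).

ΔF_A − ΔF_B = -0.95 W/m²

ΔF_A = 5.35 ln(528/275) = 5.35 × 0.65233 = 3.4900 W/m².
ΔF_B = 5.35 ln(631/275) = 5.35 × 0.83053 = 4.4433 W/m².
Difference: 3.4900 − 4.4433 = -0.9533 W/m².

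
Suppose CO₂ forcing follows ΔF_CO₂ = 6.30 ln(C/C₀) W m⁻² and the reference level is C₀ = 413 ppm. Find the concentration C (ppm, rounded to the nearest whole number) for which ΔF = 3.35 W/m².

C ≈ 703 ppm

Set 6.30 ln(C/413) = 3.35, so ln(C/413) = 3.35/6.30 = 0.53175.
Then C/413 = e^0.53175 = 1.70191, giving C = 413 × 1.70191 = 702.89 ppm.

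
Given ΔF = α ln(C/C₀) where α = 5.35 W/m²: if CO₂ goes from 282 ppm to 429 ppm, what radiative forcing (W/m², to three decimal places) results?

ΔF = 2.245 W/m²

CO₂: 5.35 × ln(429/282) = 5.35 × ln(1.52128) = 5.35 × 0.41955 = 2.2446 W/m².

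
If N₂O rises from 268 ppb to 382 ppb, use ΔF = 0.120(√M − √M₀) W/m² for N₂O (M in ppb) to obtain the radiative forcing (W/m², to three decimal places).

N₂O: 0.120 × (√382 − √268) = 0.120 × (19.5448 − 16.3707) = 0.120 × 3.1741 = 0.3809 W/m².

ΔF = 0.381 W/m²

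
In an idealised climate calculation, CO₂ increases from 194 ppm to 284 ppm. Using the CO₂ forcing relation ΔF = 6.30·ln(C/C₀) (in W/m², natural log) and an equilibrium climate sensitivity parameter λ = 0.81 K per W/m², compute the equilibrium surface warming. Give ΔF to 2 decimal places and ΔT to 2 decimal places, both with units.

ΔF = 2.40 W/m²; ΔT = 1.94 K

CO₂: 6.30 × ln(284/194) = 6.30 × ln(1.46392) = 6.30 × 0.38112 = 2.4011 W/m².
ΔT = λ ΔF = 0.81 × 2.40 = 1.9440 K.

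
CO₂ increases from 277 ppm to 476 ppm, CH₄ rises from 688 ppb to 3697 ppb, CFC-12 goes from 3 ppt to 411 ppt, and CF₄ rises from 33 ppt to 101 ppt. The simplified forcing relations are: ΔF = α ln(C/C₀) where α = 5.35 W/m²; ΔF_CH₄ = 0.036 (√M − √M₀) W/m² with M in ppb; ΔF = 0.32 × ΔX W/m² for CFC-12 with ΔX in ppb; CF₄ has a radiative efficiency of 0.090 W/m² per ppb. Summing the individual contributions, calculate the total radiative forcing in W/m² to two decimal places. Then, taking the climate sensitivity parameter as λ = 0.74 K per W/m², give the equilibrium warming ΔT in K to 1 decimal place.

CO₂: 5.35 × ln(476/277) = 5.35 × ln(1.71841) = 5.35 × 0.54140 = 2.8965 W/m².
CH₄: 0.036 × (√3697 − √688) = 0.036 × (60.8030 − 26.2298) = 0.036 × 34.5732 = 1.2446 W/m².
CFC-12: Δ = 411 − 3 = 408 ppt = 0.408 ppb; ΔF = 0.32 × 0.408 = 0.1306 W/m².
CF₄: Δ = 101 − 33 = 68 ppt = 0.068 ppb; ΔF = 0.090 × 0.068 = 0.0061 W/m².
Total ΔF = 2.8965 + 1.2446 + 0.1306 + 0.0061 = 4.2778 W/m².
ΔT = λ ΔF = 0.74 × 4.28 = 3.1672 K.

ΔF = 4.28 W/m²; ΔT = 3.2 K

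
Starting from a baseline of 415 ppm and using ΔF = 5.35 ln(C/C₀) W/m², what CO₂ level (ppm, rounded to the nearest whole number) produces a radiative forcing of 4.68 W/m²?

C ≈ 995 ppm

Set 5.35 ln(C/415) = 4.68, so ln(C/415) = 4.68/5.35 = 0.87477.
Then C/415 = e^0.87477 = 2.39832, giving C = 415 × 2.39832 = 995.30 ppm.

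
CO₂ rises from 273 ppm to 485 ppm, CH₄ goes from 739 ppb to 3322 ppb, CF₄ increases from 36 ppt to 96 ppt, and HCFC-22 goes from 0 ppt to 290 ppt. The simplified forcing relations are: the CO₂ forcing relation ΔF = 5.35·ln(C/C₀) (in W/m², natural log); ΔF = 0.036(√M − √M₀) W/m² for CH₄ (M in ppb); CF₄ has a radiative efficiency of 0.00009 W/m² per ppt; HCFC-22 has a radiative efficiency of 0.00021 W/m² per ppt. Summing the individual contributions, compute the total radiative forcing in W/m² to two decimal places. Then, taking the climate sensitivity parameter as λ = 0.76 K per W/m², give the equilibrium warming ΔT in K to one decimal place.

ΔF = 4.24 W/m²; ΔT = 3.2 K

CO₂: 5.35 × ln(485/273) = 5.35 × ln(1.77656) = 5.35 × 0.57468 = 3.0745 W/m².
CH₄: 0.036 × (√3322 − √739) = 0.036 × (57.6368 − 27.1846) = 0.036 × 30.4522 = 1.0963 W/m².
CF₄: ΔF = 0.00009 × (96 − 36) = 0.00009 × 60 = 0.0054 W/m².
HCFC-22: ΔF = 0.00021 × (290 − 0) = 0.00021 × 290 = 0.0609 W/m².
Total ΔF = 3.0745 + 1.0963 + 0.0054 + 0.0609 = 4.2371 W/m².
ΔT = λ ΔF = 0.76 × 4.24 = 3.2224 K.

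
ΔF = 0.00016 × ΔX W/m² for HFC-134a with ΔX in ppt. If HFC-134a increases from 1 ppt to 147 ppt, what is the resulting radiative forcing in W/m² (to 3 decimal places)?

HFC-134a: ΔF = 0.00016 × (147 − 1) = 0.00016 × 146 = 0.0234 W/m².

ΔF = 0.023 W/m²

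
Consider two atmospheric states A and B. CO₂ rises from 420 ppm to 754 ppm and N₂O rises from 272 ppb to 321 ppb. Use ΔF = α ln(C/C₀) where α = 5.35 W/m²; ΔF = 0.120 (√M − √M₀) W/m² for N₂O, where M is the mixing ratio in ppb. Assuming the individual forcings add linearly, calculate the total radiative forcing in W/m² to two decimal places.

CO₂: 5.35 × ln(754/420) = 5.35 × ln(1.79524) = 5.35 × 0.58514 = 3.1305 W/m².
N₂O: 0.120 × (√321 − √272) = 0.120 × (17.9165 − 16.4924) = 0.120 × 1.4241 = 0.1709 W/m².
Total ΔF = 3.1305 + 0.1709 = 3.3014 W/m².

ΔF = 3.30 W/m²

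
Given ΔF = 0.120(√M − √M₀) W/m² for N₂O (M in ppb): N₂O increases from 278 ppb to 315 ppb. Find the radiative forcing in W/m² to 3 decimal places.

N₂O: 0.120 × (√315 − √278) = 0.120 × (17.7482 − 16.6733) = 0.120 × 1.0749 = 0.1290 W/m².

ΔF = 0.129 W/m²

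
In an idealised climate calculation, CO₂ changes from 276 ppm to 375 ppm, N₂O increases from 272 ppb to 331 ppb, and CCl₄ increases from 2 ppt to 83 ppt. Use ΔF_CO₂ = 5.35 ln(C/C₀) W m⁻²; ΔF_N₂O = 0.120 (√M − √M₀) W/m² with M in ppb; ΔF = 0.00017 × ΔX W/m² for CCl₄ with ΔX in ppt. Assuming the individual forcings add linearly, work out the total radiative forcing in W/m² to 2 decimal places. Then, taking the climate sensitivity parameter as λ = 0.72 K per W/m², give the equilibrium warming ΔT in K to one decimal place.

ΔF = 1.86 W/m²; ΔT = 1.3 K

CO₂: 5.35 × ln(375/276) = 5.35 × ln(1.35870) = 5.35 × 0.30653 = 1.6399 W/m².
N₂O: 0.120 × (√331 − √272) = 0.120 × (18.1934 − 16.4924) = 0.120 × 1.7010 = 0.2041 W/m².
CCl₄: ΔF = 0.00017 × (83 − 2) = 0.00017 × 81 = 0.0138 W/m².
Total ΔF = 1.6399 + 0.2041 + 0.0138 = 1.8578 W/m².
ΔT = λ ΔF = 0.72 × 1.86 = 1.3392 K.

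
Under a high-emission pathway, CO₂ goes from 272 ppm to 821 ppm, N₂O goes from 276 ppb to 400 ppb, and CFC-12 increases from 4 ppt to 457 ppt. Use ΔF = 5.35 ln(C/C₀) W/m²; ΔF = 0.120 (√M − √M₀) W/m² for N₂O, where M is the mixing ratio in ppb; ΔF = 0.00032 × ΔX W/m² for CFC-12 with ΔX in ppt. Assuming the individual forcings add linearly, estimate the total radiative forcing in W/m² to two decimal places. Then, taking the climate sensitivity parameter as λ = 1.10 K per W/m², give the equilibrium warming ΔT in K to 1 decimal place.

CO₂: 5.35 × ln(821/272) = 5.35 × ln(3.01838) = 5.35 × 1.10472 = 5.9103 W/m².
N₂O: 0.120 × (√400 − √276) = 0.120 × (20.0000 − 16.6132) = 0.120 × 3.3868 = 0.4064 W/m².
CFC-12: ΔF = 0.00032 × (457 − 4) = 0.00032 × 453 = 0.1450 W/m².
Total ΔF = 5.9103 + 0.4064 + 0.1450 = 6.4617 W/m².
ΔT = λ ΔF = 1.10 × 6.46 = 7.1060 K.

ΔF = 6.46 W/m²; ΔT = 7.1 K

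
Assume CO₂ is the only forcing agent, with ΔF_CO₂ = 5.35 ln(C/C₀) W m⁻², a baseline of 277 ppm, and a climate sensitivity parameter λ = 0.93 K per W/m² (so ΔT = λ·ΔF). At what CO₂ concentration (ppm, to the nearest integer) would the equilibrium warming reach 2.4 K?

C ≈ 449 ppm

Required forcing: ΔF = ΔT/λ = 2.4/0.93 = 2.5806 W/m².
Then ln(C/277) = ΔF/5.35 = 2.5806/5.35 = 0.48236.
So C = 277 × e^0.48236 = 277 × 1.61989 = 448.71 ppm.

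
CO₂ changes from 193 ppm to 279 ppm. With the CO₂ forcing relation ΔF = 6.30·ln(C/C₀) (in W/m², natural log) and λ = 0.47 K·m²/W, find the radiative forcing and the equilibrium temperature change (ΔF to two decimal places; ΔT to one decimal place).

CO₂: 6.30 × ln(279/193) = 6.30 × ln(1.44560) = 6.30 × 0.36852 = 2.3217 W/m².
ΔT = λ ΔF = 0.47 × 2.32 = 1.0904 K.

ΔF = 2.32 W/m²; ΔT = 1.1 K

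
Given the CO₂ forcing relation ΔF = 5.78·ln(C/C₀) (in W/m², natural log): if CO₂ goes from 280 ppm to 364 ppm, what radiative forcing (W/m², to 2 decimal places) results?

CO₂: 5.78 × ln(364/280) = 5.78 × ln(1.30000) = 5.78 × 0.26236 = 1.5164 W/m².

ΔF = 1.52 W/m²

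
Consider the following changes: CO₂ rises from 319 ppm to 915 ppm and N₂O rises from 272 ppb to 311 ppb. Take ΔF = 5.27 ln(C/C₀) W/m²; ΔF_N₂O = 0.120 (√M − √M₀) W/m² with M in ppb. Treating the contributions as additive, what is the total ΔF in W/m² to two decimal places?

ΔF = 5.69 W/m²

CO₂: 5.27 × ln(915/319) = 5.27 × ln(2.86834) = 5.27 × 1.05373 = 5.5532 W/m².
N₂O: 0.120 × (√311 − √272) = 0.120 × (17.6352 − 16.4924) = 0.120 × 1.1428 = 0.1371 W/m².
Total ΔF = 5.5532 + 0.1371 = 5.6903 W/m².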